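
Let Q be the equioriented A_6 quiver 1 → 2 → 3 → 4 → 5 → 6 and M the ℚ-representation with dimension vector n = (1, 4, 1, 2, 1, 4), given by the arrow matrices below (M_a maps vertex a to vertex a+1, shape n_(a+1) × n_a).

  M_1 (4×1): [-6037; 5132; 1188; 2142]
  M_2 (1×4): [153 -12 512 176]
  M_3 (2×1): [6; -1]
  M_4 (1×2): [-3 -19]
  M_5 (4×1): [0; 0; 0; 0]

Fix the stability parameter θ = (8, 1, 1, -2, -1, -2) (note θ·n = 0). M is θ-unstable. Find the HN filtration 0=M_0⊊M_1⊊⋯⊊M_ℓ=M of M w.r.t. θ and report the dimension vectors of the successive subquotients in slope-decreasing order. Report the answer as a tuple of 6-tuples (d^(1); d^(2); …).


Barcode: M ≅ I[1,5], I[2,2]^3, I[4,4], I[6,6]^4. HN layers by μ_θ (3 steps, strictly decreasing):
  μ^(1)=7/5; μ^(2)=1; μ^(3)=-2

((1, 1, 1, 1, 1, 0); (0, 3, 0, 0, 0, 0); (0, 0, 0, 1, 0, 4))


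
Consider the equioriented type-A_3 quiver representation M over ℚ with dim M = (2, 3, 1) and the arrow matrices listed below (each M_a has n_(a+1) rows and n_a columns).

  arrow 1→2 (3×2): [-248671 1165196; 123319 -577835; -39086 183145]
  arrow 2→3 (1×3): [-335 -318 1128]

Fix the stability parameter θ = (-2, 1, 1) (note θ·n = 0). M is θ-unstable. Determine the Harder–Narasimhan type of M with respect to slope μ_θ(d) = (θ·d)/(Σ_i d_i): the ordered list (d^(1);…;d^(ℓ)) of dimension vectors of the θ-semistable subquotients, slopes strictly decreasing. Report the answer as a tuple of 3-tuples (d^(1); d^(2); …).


Barcode: M ≅ I[1,2], I[1,3], I[2,2]. HN layers by μ_θ (2 steps, strictly decreasing):
  μ^(1)=1; μ^(2)=-2

((0, 3, 1); (2, 0, 0))


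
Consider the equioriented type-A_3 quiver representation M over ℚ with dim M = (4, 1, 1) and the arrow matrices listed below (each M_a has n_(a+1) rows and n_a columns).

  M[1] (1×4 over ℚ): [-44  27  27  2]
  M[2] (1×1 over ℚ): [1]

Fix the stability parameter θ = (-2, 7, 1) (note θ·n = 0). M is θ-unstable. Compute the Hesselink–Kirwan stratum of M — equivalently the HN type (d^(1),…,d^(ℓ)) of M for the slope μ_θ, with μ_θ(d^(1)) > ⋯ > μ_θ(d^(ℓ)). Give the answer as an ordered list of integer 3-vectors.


Interval decomposition of M: I[1,1]^3, I[1,3].
HN type (ℓ=2): μ^(1)=4; μ^(2)=-2

((0, 1, 1); (4, 0, 0))


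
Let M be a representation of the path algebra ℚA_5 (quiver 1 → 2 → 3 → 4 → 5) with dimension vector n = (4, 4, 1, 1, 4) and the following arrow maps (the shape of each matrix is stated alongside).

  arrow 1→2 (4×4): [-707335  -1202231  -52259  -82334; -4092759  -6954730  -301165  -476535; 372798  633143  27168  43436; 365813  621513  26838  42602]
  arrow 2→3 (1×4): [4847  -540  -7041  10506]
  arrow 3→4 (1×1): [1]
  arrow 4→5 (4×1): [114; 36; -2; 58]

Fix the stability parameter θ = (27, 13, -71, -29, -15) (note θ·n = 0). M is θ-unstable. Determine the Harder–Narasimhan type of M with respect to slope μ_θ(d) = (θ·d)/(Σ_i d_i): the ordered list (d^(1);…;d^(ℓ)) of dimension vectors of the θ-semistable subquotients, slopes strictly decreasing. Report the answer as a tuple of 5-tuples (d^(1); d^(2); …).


Barcode: M ≅ I[1,2]^3, I[1,5], I[5,5]^3. HN layers by μ_θ (2 steps, strictly decreasing):
  μ^(1)=20; μ^(2)=-15

((3, 3, 0, 0, 0); (1, 1, 1, 1, 4))


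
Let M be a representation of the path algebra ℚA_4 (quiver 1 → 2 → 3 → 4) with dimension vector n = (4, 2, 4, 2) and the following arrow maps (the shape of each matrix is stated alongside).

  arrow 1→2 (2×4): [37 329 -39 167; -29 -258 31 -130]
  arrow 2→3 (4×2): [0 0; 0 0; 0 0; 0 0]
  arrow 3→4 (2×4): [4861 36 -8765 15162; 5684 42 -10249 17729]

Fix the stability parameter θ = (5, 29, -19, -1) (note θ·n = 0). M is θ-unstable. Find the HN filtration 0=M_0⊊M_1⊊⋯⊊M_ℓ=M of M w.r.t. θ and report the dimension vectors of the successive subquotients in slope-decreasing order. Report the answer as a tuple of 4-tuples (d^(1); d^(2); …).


Interval decomposition of M: I[1,1]^2, I[1,2]^2, I[3,3]^2, I[3,4]^2.
HN type (ℓ=4): μ^(1)=29; μ^(2)=5; μ^(3)=-1; μ^(4)=-19

((0, 2, 0, 0); (4, 0, 0, 0); (0, 0, 0, 2); (0, 0, 4, 0))


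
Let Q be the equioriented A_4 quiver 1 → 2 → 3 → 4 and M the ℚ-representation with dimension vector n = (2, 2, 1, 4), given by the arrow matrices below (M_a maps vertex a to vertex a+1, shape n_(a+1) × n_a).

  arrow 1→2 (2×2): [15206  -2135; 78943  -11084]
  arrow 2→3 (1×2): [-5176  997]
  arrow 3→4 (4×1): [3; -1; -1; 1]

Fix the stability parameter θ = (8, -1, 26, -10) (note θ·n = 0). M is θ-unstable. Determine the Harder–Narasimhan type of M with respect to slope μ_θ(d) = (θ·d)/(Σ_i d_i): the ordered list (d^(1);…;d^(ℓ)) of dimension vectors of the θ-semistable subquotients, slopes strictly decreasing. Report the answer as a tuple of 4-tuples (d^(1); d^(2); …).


Barcode: M ≅ I[1,2], I[1,4], I[4,4]^3. HN layers by μ_θ (3 steps, strictly decreasing):
  μ^(1)=8; μ^(2)=7/2; μ^(3)=-10

((0, 0, 1, 1); (2, 2, 0, 0); (0, 0, 0, 3))


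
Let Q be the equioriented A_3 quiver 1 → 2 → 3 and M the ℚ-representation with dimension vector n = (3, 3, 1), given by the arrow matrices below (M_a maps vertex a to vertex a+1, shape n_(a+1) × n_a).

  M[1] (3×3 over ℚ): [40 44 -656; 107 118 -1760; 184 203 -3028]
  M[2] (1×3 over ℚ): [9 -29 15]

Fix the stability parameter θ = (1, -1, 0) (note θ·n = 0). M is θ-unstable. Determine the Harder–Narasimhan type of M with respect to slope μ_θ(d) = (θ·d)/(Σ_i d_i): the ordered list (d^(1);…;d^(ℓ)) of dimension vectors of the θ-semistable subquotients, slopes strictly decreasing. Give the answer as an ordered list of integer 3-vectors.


Interval decomposition of M: I[1,1], I[1,2], I[1,3], I[2,2].
HN type (ℓ=3): μ^(1)=1; μ^(2)=0; μ^(3)=-1

((1, 0, 0); (2, 2, 1); (0, 1, 0))


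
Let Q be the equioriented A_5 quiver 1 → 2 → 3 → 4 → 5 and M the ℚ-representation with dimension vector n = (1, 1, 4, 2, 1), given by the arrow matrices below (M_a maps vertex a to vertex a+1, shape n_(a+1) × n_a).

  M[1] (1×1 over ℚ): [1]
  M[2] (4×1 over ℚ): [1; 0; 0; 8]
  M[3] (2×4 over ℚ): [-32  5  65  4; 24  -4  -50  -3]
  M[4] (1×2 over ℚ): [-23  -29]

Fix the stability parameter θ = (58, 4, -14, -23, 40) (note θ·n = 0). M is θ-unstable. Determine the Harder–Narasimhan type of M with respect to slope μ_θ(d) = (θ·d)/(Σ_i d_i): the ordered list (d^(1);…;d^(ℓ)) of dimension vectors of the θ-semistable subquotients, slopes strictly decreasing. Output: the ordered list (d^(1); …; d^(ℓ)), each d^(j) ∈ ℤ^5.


Interval decomposition of M: I[1,3], I[3,3], I[3,4], I[3,5].
HN type (ℓ=4): μ^(1)=40; μ^(2)=16; μ^(3)=-14; μ^(4)=-37/2

((0, 0, 0, 0, 1); (1, 1, 1, 0, 0); (0, 0, 1, 0, 0); (0, 0, 2, 2, 0))


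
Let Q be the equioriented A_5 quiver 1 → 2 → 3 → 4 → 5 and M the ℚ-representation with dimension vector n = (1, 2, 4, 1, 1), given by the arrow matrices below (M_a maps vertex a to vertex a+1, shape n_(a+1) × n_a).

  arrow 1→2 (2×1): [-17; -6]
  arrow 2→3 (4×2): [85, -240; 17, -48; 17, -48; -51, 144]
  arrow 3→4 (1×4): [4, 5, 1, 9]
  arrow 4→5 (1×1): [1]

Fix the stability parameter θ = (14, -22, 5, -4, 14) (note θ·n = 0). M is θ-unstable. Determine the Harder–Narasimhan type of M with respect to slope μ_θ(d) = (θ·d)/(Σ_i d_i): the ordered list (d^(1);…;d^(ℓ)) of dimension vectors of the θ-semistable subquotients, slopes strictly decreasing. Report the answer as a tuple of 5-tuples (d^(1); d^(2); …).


Interval decomposition of M: I[1,5], I[2,2], I[3,3]^3.
HN type (ℓ=5): μ^(1)=14; μ^(2)=5; μ^(3)=1/2; μ^(4)=-4; μ^(5)=-22

((0, 0, 0, 0, 1); (0, 0, 3, 0, 0); (0, 0, 1, 1, 0); (1, 1, 0, 0, 0); (0, 1, 0, 0, 0))


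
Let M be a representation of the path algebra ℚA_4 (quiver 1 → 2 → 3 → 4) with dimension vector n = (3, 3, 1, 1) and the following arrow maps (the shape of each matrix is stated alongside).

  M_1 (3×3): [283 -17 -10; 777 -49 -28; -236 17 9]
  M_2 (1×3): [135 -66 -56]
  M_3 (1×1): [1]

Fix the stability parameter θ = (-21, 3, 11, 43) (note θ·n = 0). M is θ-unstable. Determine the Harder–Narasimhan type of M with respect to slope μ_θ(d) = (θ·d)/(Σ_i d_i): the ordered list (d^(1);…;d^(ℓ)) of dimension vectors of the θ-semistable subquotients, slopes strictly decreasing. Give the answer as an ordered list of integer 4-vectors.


Interval decomposition of M: I[1,1], I[1,2], I[1,4], I[2,2].
HN type (ℓ=4): μ^(1)=43; μ^(2)=11; μ^(3)=3; μ^(4)=-21

((0, 0, 0, 1); (0, 0, 1, 0); (0, 3, 0, 0); (3, 0, 0, 0))


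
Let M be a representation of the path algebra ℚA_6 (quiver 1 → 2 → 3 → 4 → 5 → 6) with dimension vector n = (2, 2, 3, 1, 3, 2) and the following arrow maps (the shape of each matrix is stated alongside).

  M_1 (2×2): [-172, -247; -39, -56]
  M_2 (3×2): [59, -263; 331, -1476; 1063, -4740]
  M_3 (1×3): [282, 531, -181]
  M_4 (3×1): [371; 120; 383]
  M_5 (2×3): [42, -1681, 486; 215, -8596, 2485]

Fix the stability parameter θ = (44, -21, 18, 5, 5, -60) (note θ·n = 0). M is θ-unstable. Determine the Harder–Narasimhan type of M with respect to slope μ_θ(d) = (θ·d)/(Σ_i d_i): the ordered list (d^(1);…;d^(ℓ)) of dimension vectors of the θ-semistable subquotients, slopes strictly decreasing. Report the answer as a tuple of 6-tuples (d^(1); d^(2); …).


Barcode: M ≅ I[1,3], I[1,5], I[3,3], I[5,6]^2. HN layers by μ_θ (4 steps, strictly decreasing):
  μ^(1)=18; μ^(2)=23/2; μ^(3)=51/5; μ^(4)=-55/2

((0, 0, 2, 0, 0, 0); (1, 1, 0, 0, 0, 0); (1, 1, 1, 1, 1, 0); (0, 0, 0, 0, 2, 2))


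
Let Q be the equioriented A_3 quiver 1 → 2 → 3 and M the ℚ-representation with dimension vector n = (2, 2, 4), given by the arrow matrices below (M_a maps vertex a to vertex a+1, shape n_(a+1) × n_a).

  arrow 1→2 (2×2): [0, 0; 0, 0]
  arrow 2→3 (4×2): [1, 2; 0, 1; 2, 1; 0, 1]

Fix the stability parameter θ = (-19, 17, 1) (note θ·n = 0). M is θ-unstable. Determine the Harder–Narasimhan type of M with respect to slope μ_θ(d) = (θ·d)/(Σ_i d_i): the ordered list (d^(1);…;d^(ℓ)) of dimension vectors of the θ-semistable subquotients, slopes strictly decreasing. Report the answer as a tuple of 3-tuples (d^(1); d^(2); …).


Barcode: M ≅ I[1,1]^2, I[2,3]^2, I[3,3]^2. HN layers by μ_θ (3 steps, strictly decreasing):
  μ^(1)=9; μ^(2)=1; μ^(3)=-19

((0, 2, 2); (0, 0, 2); (2, 0, 0))


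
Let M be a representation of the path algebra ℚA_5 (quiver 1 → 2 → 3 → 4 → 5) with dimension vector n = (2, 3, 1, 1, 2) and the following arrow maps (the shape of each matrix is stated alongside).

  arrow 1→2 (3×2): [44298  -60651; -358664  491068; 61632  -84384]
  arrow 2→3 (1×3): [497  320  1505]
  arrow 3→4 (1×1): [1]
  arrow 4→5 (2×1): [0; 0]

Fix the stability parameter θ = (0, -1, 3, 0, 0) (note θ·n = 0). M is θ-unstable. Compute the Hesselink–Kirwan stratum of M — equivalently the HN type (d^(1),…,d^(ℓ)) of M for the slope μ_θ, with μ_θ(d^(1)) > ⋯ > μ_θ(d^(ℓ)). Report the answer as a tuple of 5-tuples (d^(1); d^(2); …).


Via rank(M_{q-1}∘⋯∘M_p): M ≅ I[1,1], I[1,4], I[2,2]^2, I[5,5]^2.
μ_θ-semistable layers: μ^(1)=3/2; μ^(2)=0; μ^(3)=-1/2; μ^(4)=-1

((0, 0, 1, 1, 0); (1, 0, 0, 0, 2); (1, 1, 0, 0, 0); (0, 2, 0, 0, 0))


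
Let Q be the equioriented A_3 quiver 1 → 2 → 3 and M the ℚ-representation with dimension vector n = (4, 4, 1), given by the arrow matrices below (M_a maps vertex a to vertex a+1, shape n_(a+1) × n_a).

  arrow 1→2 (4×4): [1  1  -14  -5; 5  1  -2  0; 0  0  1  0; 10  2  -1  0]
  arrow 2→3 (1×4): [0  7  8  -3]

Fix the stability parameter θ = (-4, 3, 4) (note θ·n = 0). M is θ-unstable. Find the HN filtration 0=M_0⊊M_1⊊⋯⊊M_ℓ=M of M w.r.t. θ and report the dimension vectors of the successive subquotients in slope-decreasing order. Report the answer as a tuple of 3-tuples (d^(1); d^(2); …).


Interval decomposition of M: I[1,1], I[1,2]^2, I[1,3], I[2,2].
HN type (ℓ=3): μ^(1)=4; μ^(2)=3; μ^(3)=-4

((0, 0, 1); (0, 4, 0); (4, 0, 0))


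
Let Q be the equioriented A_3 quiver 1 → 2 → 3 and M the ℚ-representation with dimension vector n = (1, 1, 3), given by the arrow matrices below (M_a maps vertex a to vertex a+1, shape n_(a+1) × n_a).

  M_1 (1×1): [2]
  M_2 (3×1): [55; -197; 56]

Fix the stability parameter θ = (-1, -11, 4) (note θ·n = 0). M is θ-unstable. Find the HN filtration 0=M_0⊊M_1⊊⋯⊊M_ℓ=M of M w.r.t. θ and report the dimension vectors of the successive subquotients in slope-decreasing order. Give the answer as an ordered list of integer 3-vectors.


Interval decomposition of M: I[1,3], I[3,3]^2.
HN type (ℓ=2): μ^(1)=4; μ^(2)=-6

((0, 0, 3); (1, 1, 0))


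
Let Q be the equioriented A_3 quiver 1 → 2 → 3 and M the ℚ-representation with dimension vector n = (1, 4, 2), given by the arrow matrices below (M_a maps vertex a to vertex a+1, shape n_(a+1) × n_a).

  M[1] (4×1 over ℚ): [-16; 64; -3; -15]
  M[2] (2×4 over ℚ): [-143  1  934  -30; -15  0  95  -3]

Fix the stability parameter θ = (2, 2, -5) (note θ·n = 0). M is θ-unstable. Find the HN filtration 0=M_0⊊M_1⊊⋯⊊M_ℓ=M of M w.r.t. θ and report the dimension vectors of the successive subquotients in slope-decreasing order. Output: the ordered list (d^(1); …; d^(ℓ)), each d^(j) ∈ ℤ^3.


Interval decomposition of M: I[1,2], I[2,2], I[2,3]^2.
HN type (ℓ=2): μ^(1)=2; μ^(2)=-3/2

((1, 2, 0); (0, 2, 2))


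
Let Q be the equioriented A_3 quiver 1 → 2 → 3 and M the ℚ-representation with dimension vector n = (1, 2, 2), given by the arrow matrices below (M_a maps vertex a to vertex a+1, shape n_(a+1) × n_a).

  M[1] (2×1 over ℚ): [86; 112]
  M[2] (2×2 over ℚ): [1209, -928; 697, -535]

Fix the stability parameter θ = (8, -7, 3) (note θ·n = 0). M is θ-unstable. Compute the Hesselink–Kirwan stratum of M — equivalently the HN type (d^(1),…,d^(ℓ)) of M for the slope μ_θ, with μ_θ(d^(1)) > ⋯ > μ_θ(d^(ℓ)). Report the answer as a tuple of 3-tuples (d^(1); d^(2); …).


Barcode: M ≅ I[1,3], I[2,3]. HN layers by μ_θ (3 steps, strictly decreasing):
  μ^(1)=3; μ^(2)=1/2; μ^(3)=-7

((0, 0, 2); (1, 1, 0); (0, 1, 0))


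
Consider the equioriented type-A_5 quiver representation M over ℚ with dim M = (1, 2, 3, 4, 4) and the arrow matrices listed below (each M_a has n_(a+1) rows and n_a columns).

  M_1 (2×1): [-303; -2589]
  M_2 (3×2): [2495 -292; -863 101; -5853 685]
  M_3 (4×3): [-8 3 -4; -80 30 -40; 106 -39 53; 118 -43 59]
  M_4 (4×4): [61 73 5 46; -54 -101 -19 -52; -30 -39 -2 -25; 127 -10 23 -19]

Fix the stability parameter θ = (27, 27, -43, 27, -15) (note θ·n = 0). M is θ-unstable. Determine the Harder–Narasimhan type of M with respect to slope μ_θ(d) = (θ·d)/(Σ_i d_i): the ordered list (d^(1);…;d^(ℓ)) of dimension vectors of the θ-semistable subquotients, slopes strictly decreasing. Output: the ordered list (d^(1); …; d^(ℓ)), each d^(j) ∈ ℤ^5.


Via rank(M_{q-1}∘⋯∘M_p): M ≅ I[1,3], I[2,5], I[3,5], I[4,4], I[4,5], I[5,5].
μ_θ-semistable layers: μ^(1)=27; μ^(2)=6; μ^(3)=11/3; μ^(4)=-8; μ^(5)=-15; μ^(6)=-43

((0, 0, 0, 1, 0); (0, 0, 0, 3, 3); (1, 1, 1, 0, 0); (0, 1, 1, 0, 0); (0, 0, 0, 0, 1); (0, 0, 1, 0, 0))


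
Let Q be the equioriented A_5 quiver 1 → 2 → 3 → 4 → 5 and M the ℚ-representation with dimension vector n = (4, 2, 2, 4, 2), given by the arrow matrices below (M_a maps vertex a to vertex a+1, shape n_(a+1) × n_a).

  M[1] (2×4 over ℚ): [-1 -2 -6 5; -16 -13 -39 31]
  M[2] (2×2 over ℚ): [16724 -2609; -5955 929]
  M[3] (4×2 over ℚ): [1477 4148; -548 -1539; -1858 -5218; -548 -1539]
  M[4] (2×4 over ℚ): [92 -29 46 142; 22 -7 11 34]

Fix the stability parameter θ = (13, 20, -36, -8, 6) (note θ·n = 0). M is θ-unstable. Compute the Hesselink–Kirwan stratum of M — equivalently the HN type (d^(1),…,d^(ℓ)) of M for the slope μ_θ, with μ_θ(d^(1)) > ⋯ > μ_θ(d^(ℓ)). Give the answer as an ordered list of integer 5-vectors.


Via rank(M_{q-1}∘⋯∘M_p): M ≅ I[1,1]^2, I[1,4], I[1,5], I[4,4], I[4,5].
μ_θ-semistable layers: μ^(1)=13; μ^(2)=6; μ^(3)=-11/4; μ^(4)=-8

((2, 0, 0, 0, 0); (0, 0, 0, 0, 2); (2, 2, 2, 2, 0); (0, 0, 0, 2, 0))


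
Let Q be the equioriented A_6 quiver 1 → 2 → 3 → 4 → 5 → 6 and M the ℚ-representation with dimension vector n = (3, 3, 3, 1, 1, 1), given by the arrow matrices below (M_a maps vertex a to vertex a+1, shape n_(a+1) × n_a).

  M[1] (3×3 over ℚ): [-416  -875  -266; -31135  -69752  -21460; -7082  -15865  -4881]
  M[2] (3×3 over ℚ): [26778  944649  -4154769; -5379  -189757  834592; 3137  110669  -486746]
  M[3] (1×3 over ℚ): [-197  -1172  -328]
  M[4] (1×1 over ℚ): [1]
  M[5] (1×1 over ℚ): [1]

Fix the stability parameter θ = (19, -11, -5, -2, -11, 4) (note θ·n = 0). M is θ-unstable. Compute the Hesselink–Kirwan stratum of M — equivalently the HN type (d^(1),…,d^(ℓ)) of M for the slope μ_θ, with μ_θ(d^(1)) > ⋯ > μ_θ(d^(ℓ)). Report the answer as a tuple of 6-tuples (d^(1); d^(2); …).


Barcode: M ≅ I[1,2], I[1,3], I[1,6], I[3,3]. HN layers by μ_θ (4 steps, strictly decreasing):
  μ^(1)=4; μ^(2)=1; μ^(3)=-2; μ^(4)=-5

((1, 1, 0, 0, 0, 1); (1, 1, 1, 0, 0, 0); (1, 1, 1, 1, 1, 0); (0, 0, 1, 0, 0, 0))


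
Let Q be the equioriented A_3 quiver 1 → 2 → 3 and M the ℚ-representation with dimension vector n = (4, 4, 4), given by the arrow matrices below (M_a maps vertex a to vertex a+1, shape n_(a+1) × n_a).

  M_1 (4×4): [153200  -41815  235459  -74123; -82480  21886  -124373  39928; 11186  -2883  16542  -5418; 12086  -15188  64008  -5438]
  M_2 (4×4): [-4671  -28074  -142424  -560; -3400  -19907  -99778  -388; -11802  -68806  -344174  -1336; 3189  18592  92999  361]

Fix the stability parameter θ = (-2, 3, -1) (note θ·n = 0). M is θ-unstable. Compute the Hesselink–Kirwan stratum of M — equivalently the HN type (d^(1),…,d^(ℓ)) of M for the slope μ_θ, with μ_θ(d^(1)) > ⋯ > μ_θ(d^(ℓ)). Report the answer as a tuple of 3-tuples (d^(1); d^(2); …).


Interval decomposition of M: I[1,3]^4.
HN type (ℓ=2): μ^(1)=1; μ^(2)=-2

((0, 4, 4); (4, 0, 0))


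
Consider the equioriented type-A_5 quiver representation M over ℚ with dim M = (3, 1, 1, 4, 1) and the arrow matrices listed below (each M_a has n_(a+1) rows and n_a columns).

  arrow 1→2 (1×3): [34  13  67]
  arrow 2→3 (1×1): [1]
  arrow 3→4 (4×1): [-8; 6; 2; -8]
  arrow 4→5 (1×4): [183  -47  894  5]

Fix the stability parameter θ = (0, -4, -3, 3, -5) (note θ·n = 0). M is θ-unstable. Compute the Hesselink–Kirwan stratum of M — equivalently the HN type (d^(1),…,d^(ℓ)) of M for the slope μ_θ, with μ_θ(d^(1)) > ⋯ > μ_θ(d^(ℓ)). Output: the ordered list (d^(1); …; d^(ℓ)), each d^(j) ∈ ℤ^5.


Via rank(M_{q-1}∘⋯∘M_p): M ≅ I[1,1]^2, I[1,5], I[4,4]^3.
μ_θ-semistable layers: μ^(1)=3; μ^(2)=0; μ^(3)=-1; μ^(4)=-7/3

((0, 0, 0, 3, 0); (2, 0, 0, 0, 0); (0, 0, 0, 1, 1); (1, 1, 1, 0, 0))


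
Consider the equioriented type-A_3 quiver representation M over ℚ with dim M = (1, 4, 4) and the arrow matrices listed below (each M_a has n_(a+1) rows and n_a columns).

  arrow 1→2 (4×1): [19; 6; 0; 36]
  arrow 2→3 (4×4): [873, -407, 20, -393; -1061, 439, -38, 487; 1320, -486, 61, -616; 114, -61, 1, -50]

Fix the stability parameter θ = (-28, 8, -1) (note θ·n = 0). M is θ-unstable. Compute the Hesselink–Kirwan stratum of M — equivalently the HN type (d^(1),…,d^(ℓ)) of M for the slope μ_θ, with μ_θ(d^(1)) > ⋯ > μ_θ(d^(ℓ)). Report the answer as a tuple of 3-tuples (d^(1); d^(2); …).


Interval decomposition of M: I[1,3], I[2,3]^3.
HN type (ℓ=2): μ^(1)=7/2; μ^(2)=-28

((0, 4, 4); (1, 0, 0))


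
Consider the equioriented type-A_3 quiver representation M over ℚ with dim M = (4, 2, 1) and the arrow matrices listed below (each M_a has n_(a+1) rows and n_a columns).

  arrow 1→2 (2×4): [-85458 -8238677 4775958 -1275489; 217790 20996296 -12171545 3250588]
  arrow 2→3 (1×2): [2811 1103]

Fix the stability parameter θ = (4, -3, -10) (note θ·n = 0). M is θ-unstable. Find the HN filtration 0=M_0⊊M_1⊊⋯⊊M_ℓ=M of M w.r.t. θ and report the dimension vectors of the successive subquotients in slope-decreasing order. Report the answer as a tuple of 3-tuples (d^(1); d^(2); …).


Barcode: M ≅ I[1,1]^2, I[1,2], I[1,3]. HN layers by μ_θ (3 steps, strictly decreasing):
  μ^(1)=4; μ^(2)=1/2; μ^(3)=-3

((2, 0, 0); (1, 1, 0); (1, 1, 1))


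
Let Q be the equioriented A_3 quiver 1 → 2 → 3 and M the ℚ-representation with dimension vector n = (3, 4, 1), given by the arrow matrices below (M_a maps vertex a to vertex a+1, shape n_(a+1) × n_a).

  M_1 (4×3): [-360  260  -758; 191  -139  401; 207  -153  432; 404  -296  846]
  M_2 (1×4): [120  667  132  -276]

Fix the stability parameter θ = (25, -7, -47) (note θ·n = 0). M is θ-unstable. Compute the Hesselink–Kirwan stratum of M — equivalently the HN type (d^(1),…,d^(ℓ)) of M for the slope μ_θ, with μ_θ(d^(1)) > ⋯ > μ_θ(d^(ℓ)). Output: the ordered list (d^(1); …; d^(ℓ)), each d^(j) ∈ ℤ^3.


Interval decomposition of M: I[1,1], I[1,2], I[1,3], I[2,2]^2.
HN type (ℓ=4): μ^(1)=25; μ^(2)=9; μ^(3)=-7; μ^(4)=-29/3

((1, 0, 0); (1, 1, 0); (0, 2, 0); (1, 1, 1))


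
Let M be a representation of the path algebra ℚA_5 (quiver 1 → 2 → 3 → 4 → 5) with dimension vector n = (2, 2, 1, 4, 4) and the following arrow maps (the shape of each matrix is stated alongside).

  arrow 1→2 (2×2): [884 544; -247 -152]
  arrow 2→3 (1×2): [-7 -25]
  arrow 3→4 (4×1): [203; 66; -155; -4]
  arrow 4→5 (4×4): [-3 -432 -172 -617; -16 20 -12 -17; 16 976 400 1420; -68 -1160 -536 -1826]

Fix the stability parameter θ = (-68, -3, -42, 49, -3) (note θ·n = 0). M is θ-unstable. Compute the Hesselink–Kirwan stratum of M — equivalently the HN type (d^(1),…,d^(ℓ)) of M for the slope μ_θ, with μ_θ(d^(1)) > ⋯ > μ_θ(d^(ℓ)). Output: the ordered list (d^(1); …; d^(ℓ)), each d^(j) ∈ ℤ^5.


Barcode: M ≅ I[1,1], I[1,5], I[2,2], I[4,4]^2, I[4,5], I[5,5]^2. HN layers by μ_θ (5 steps, strictly decreasing):
  μ^(1)=49; μ^(2)=23; μ^(3)=-3; μ^(4)=-45/2; μ^(5)=-68

((0, 0, 0, 2, 0); (0, 0, 0, 2, 2); (0, 1, 0, 0, 2); (0, 1, 1, 0, 0); (2, 0, 0, 0, 0))


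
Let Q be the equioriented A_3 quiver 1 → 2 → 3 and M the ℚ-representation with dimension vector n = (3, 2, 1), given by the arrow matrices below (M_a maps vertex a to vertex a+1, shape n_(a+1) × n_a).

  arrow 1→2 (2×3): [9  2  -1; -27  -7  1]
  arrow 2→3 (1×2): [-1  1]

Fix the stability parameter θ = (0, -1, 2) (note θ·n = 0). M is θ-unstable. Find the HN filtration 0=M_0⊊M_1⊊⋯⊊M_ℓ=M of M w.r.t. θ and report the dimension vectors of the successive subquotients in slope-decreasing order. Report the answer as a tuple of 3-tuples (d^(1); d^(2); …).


Barcode: M ≅ I[1,1], I[1,2], I[1,3]. HN layers by μ_θ (3 steps, strictly decreasing):
  μ^(1)=2; μ^(2)=0; μ^(3)=-1/2

((0, 0, 1); (1, 0, 0); (2, 2, 0))


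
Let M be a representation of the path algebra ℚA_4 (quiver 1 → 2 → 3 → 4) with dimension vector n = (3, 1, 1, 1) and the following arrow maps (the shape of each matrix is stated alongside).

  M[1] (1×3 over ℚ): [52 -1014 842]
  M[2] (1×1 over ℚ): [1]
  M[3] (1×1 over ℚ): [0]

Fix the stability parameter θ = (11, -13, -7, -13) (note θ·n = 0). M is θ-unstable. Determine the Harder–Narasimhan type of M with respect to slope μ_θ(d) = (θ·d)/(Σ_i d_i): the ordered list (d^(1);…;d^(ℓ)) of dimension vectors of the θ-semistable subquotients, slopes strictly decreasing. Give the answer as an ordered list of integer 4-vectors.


Barcode: M ≅ I[1,1]^2, I[1,3], I[4,4]. HN layers by μ_θ (3 steps, strictly decreasing):
  μ^(1)=11; μ^(2)=-3; μ^(3)=-13

((2, 0, 0, 0); (1, 1, 1, 0); (0, 0, 0, 1))


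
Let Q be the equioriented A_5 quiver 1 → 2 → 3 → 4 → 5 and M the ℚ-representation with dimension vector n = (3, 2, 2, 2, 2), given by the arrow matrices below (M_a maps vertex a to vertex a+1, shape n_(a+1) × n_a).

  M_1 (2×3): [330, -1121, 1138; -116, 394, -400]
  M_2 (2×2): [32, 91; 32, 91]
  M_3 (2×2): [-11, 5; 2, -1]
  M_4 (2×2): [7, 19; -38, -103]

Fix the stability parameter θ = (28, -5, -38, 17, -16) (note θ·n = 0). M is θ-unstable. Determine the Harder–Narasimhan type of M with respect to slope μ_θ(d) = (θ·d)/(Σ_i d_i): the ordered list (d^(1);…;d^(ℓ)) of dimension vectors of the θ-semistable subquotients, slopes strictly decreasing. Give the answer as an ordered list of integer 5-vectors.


Barcode: M ≅ I[1,1], I[1,2], I[1,5], I[3,5]. HN layers by μ_θ (5 steps, strictly decreasing):
  μ^(1)=28; μ^(2)=23/2; μ^(3)=1/2; μ^(4)=-5; μ^(5)=-38

((1, 0, 0, 0, 0); (1, 1, 0, 0, 0); (0, 0, 0, 2, 2); (1, 1, 1, 0, 0); (0, 0, 1, 0, 0))


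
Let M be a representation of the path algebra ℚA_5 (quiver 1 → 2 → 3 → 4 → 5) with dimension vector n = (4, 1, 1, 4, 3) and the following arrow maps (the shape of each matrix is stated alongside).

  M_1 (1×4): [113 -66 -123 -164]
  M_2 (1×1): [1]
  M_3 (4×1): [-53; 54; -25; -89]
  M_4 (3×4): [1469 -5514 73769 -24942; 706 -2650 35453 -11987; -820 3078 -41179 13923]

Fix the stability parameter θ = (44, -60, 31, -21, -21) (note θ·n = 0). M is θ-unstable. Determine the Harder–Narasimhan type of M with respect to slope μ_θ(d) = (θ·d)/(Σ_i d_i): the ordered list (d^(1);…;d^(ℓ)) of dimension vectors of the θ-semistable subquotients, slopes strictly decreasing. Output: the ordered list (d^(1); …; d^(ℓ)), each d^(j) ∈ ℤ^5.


Barcode: M ≅ I[1,1]^3, I[1,4], I[4,4], I[4,5]^2, I[5,5]. HN layers by μ_θ (4 steps, strictly decreasing):
  μ^(1)=44; μ^(2)=5; μ^(3)=-8; μ^(4)=-21

((3, 0, 0, 0, 0); (0, 0, 1, 1, 0); (1, 1, 0, 0, 0); (0, 0, 0, 3, 3))


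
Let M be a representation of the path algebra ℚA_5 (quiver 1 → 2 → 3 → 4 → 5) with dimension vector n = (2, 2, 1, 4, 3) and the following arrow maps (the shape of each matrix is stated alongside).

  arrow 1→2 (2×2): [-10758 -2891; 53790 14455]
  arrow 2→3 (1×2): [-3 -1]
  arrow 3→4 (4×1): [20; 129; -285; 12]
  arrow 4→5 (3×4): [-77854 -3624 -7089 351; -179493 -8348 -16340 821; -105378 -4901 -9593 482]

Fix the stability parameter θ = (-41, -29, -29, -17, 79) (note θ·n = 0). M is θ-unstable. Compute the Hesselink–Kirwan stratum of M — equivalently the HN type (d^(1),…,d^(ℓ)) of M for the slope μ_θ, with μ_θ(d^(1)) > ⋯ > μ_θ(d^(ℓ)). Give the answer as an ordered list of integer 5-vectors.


Via rank(M_{q-1}∘⋯∘M_p): M ≅ I[1,1], I[1,5], I[2,2], I[4,4], I[4,5]^2.
μ_θ-semistable layers: μ^(1)=79; μ^(2)=-17; μ^(3)=-29; μ^(4)=-41

((0, 0, 0, 0, 3); (0, 0, 0, 4, 0); (0, 2, 1, 0, 0); (2, 0, 0, 0, 0))


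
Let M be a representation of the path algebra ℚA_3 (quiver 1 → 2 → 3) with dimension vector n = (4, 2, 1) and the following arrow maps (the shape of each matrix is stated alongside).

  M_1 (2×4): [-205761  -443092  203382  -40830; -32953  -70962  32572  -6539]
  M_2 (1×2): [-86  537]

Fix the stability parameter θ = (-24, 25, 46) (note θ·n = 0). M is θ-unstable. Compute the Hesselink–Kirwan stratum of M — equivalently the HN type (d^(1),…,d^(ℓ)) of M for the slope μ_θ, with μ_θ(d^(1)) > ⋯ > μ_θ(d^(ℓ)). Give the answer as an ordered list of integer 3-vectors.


Via rank(M_{q-1}∘⋯∘M_p): M ≅ I[1,1]^2, I[1,2], I[1,3].
μ_θ-semistable layers: μ^(1)=46; μ^(2)=25; μ^(3)=-24

((0, 0, 1); (0, 2, 0); (4, 0, 0))


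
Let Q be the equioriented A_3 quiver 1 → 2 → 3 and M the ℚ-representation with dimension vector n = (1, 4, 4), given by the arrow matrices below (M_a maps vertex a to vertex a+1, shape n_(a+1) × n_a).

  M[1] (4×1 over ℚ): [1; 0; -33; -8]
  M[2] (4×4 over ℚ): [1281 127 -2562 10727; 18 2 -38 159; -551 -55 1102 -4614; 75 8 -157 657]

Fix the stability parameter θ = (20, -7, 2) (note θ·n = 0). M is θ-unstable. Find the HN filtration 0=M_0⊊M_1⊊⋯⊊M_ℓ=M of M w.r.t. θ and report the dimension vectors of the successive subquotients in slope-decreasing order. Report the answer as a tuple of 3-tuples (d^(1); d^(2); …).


Barcode: M ≅ I[1,3], I[2,3]^3. HN layers by μ_θ (3 steps, strictly decreasing):
  μ^(1)=5; μ^(2)=2; μ^(3)=-7

((1, 1, 1); (0, 0, 3); (0, 3, 0))


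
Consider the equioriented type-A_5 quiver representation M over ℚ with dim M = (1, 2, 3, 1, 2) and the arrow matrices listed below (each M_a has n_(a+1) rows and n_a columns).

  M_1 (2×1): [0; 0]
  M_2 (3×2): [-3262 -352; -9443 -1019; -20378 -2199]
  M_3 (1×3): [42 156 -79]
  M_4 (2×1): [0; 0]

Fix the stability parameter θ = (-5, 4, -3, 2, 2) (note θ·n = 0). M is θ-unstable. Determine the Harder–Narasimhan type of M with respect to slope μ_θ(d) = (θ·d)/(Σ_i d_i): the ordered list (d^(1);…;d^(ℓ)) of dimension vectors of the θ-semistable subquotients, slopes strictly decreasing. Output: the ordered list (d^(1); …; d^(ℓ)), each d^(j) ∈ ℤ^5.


Barcode: M ≅ I[1,1], I[2,3], I[2,4], I[3,3], I[5,5]^2. HN layers by μ_θ (4 steps, strictly decreasing):
  μ^(1)=2; μ^(2)=1/2; μ^(3)=-3; μ^(4)=-5

((0, 0, 0, 1, 2); (0, 2, 2, 0, 0); (0, 0, 1, 0, 0); (1, 0, 0, 0, 0))


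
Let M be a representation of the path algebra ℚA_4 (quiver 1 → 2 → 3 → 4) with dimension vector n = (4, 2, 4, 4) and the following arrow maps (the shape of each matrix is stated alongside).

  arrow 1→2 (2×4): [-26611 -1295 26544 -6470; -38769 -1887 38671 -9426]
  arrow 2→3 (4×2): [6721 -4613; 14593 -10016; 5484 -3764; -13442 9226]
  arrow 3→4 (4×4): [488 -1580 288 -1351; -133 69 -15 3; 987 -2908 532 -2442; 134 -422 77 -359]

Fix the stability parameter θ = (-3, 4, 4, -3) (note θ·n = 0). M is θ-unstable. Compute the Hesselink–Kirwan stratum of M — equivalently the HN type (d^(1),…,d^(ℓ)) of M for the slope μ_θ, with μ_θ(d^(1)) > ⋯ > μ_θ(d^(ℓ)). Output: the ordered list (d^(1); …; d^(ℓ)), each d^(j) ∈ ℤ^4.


Interval decomposition of M: I[1,1]^2, I[1,4]^2, I[3,4]^2.
HN type (ℓ=3): μ^(1)=5/3; μ^(2)=1/2; μ^(3)=-3

((0, 2, 2, 2); (0, 0, 2, 2); (4, 0, 0, 0))


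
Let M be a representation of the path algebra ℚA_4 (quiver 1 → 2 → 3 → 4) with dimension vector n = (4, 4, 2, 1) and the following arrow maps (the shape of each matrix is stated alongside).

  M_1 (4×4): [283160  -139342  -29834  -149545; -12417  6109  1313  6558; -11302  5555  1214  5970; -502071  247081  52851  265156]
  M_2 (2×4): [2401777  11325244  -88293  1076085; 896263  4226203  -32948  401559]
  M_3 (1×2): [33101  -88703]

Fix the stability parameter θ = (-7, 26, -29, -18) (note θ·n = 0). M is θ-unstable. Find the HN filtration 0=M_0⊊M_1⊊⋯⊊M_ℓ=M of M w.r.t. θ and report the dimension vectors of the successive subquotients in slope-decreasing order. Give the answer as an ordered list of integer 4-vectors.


Barcode: M ≅ I[1,1], I[1,2], I[1,3], I[1,4], I[2,2]. HN layers by μ_θ (3 steps, strictly decreasing):
  μ^(1)=26; μ^(2)=-3/2; μ^(3)=-7

((0, 2, 0, 0); (0, 1, 1, 0); (4, 1, 1, 1))


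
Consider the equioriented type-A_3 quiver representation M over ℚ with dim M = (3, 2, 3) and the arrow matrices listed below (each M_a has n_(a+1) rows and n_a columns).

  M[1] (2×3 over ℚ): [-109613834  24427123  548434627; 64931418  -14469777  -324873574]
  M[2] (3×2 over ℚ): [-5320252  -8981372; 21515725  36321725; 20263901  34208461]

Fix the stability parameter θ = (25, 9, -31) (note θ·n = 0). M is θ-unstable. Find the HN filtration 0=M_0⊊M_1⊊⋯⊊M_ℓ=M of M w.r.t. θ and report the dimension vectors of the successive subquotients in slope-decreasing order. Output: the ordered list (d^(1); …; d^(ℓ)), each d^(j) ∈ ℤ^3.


Barcode: M ≅ I[1,1], I[1,2], I[1,3], I[3,3]^2. HN layers by μ_θ (4 steps, strictly decreasing):
  μ^(1)=25; μ^(2)=17; μ^(3)=1; μ^(4)=-31

((1, 0, 0); (1, 1, 0); (1, 1, 1); (0, 0, 2))


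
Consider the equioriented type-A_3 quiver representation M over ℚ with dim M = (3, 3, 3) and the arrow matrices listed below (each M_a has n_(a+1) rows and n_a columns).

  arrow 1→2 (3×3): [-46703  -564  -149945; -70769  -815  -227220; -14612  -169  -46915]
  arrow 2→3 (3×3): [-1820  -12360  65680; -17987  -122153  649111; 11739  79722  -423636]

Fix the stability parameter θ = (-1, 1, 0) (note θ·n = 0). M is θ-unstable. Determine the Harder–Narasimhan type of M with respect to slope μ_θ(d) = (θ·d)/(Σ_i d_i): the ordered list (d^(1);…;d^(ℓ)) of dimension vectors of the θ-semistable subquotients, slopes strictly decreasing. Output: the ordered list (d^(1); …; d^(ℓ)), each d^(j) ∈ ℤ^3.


Barcode: M ≅ I[1,1], I[1,2], I[1,3], I[2,3], I[3,3]. HN layers by μ_θ (4 steps, strictly decreasing):
  μ^(1)=1; μ^(2)=1/2; μ^(3)=0; μ^(4)=-1

((0, 1, 0); (0, 2, 2); (0, 0, 1); (3, 0, 0))


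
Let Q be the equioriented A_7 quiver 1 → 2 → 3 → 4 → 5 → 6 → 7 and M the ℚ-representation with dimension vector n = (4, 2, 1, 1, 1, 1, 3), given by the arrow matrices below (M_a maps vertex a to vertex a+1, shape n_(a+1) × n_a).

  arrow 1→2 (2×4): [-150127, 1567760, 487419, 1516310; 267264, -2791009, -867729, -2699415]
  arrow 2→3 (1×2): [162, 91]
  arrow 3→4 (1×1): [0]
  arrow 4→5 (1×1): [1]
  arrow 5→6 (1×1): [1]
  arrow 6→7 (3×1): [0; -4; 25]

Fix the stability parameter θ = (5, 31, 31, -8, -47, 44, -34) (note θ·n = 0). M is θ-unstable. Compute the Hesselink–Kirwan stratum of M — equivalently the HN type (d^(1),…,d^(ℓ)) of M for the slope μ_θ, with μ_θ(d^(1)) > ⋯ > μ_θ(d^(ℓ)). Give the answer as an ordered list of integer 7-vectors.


Interval decomposition of M: I[1,1]^2, I[1,2], I[1,3], I[4,7], I[7,7]^2.
HN type (ℓ=4): μ^(1)=31; μ^(2)=5; μ^(3)=-55/2; μ^(4)=-34

((0, 2, 1, 0, 0, 0, 0); (4, 0, 0, 0, 0, 1, 1); (0, 0, 0, 1, 1, 0, 0); (0, 0, 0, 0, 0, 0, 2))


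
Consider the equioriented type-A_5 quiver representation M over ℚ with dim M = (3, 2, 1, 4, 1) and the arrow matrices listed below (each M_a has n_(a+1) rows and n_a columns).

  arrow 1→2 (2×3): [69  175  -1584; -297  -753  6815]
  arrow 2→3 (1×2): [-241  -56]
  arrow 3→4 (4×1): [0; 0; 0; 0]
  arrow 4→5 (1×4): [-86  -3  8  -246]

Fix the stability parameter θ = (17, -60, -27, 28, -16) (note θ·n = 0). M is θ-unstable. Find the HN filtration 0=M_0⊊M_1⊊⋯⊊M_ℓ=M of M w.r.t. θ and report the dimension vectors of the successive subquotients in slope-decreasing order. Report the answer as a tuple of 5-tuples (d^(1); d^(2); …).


Via rank(M_{q-1}∘⋯∘M_p): M ≅ I[1,1], I[1,2], I[1,3], I[4,4]^3, I[4,5].
μ_θ-semistable layers: μ^(1)=28; μ^(2)=17; μ^(3)=6; μ^(4)=-43/2; μ^(5)=-70/3

((0, 0, 0, 3, 0); (1, 0, 0, 0, 0); (0, 0, 0, 1, 1); (1, 1, 0, 0, 0); (1, 1, 1, 0, 0))


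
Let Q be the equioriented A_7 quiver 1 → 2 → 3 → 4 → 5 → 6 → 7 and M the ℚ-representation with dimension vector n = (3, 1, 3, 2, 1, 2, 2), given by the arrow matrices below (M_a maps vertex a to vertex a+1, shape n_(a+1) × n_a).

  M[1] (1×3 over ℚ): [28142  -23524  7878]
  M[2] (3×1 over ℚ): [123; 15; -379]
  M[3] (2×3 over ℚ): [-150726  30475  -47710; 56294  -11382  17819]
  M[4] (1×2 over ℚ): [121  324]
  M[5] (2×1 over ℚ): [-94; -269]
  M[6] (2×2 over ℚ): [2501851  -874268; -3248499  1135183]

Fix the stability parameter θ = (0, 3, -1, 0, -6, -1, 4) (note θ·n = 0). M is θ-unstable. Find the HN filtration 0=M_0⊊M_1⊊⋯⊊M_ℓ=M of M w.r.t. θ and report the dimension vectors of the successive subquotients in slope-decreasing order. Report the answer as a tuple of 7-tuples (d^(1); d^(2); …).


Interval decomposition of M: I[1,1]^2, I[1,7], I[3,3], I[3,4], I[6,7].
HN type (ℓ=4): μ^(1)=4; μ^(2)=0; μ^(3)=-5/6; μ^(4)=-1

((0, 0, 0, 0, 0, 0, 2); (2, 0, 0, 1, 0, 0, 0); (1, 1, 1, 1, 1, 1, 0); (0, 0, 2, 0, 0, 1, 0))


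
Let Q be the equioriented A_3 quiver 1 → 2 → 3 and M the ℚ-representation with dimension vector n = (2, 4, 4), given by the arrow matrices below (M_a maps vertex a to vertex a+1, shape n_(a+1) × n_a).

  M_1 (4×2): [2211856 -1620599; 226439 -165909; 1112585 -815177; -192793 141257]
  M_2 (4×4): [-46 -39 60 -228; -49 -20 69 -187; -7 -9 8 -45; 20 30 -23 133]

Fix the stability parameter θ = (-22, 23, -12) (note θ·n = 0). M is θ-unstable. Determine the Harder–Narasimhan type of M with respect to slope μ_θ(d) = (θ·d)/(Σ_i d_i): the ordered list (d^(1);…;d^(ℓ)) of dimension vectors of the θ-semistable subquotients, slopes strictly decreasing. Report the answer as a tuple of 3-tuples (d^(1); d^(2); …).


Barcode: M ≅ I[1,3]^2, I[2,3]^2. HN layers by μ_θ (2 steps, strictly decreasing):
  μ^(1)=11/2; μ^(2)=-22

((0, 4, 4); (2, 0, 0))


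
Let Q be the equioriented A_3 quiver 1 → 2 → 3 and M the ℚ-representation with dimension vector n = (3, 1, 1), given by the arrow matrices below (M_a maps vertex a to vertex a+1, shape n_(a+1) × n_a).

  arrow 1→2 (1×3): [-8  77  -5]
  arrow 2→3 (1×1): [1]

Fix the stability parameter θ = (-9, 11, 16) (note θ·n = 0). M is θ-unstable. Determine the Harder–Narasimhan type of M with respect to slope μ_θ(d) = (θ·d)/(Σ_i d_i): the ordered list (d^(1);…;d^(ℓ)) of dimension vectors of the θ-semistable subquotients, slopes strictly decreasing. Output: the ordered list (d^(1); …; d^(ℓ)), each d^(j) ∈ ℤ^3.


Interval decomposition of M: I[1,1]^2, I[1,3].
HN type (ℓ=3): μ^(1)=16; μ^(2)=11; μ^(3)=-9

((0, 0, 1); (0, 1, 0); (3, 0, 0))


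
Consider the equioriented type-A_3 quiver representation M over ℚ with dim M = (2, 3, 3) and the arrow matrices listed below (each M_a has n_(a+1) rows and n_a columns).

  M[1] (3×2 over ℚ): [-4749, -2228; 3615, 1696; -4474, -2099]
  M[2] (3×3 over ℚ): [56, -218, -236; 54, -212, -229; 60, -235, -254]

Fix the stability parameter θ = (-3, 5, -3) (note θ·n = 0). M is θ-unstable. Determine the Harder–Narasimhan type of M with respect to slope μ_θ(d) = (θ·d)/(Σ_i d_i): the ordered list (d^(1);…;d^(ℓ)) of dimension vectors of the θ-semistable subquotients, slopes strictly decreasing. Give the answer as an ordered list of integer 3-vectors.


Interval decomposition of M: I[1,3]^2, I[2,2], I[3,3].
HN type (ℓ=3): μ^(1)=5; μ^(2)=1; μ^(3)=-3

((0, 1, 0); (0, 2, 2); (2, 0, 1))


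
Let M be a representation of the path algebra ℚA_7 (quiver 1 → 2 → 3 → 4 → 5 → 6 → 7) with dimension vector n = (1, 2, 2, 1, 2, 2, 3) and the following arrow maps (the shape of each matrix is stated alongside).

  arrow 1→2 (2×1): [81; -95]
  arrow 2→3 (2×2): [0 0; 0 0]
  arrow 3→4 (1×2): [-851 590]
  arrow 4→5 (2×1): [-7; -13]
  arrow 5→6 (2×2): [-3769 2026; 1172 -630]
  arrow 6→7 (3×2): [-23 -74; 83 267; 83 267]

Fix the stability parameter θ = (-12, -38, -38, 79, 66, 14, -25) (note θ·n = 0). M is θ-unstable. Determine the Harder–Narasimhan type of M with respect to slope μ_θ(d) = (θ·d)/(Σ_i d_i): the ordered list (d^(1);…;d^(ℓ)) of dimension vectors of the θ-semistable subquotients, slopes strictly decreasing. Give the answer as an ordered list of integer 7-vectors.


Via rank(M_{q-1}∘⋯∘M_p): M ≅ I[1,2], I[2,2], I[3,3], I[3,7], I[5,7], I[7,7].
μ_θ-semistable layers: μ^(1)=67/2; μ^(2)=55/3; μ^(3)=-25; μ^(4)=-38

((0, 0, 0, 1, 1, 1, 1); (0, 0, 0, 0, 1, 1, 1); (1, 1, 0, 0, 0, 0, 1); (0, 1, 2, 0, 0, 0, 0))


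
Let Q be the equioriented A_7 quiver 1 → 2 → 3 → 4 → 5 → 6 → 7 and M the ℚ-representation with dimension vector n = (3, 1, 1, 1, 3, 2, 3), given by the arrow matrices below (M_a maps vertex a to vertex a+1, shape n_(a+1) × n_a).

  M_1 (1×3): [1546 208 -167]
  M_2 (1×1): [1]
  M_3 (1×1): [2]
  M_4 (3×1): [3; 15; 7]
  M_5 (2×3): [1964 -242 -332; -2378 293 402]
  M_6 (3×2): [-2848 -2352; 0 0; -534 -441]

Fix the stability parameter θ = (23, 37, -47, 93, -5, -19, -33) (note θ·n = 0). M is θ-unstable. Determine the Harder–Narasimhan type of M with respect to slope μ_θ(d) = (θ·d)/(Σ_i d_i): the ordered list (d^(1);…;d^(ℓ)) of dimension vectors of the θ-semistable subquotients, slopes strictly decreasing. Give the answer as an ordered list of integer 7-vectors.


Interval decomposition of M: I[1,1]^2, I[1,7], I[5,5], I[5,6], I[7,7]^2.
HN type (ℓ=6): μ^(1)=23; μ^(2)=9; μ^(3)=13/3; μ^(4)=-5; μ^(5)=-12; μ^(6)=-33

((2, 0, 0, 0, 0, 0, 0); (0, 0, 0, 1, 1, 1, 1); (1, 1, 1, 0, 0, 0, 0); (0, 0, 0, 0, 1, 0, 0); (0, 0, 0, 0, 1, 1, 0); (0, 0, 0, 0, 0, 0, 2))
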